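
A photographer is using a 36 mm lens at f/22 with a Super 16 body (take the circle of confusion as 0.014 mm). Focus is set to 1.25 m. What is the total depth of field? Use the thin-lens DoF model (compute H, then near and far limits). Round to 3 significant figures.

0.787 m

Hyperfocal distance H = f²/(N·c) + f = 36²/(22 × 0.014) + 36 = 1296/0.308 + 36 ≈ 4243.8 mm ≈ 4.244 m.
Near limit Dn = s·(H − f)/(H + s − 2f) = 1250 × (4243.8 − 36) / (4243.8 + 1250 − 2 × 36) = 1250 × 4207.8 / 5421.8 ≈ 970.11 mm.
Far limit Df = s·(H − f)/(H − s) = 1250 × (4243.8 − 36) / (4243.8 − 1250) = 1250 × 4207.8 / 2993.8 ≈ 1756.88 mm.
Depth of field = Df − Dn = 1756.88 − 970.11 ≈ 786.77 mm ≈ 0.787 m.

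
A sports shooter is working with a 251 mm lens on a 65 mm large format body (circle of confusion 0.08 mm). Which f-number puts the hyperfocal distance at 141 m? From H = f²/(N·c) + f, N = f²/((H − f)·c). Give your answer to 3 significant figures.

f/5.60

Rearrange H = f²/(N·c) + f for N: N = f² / ((H − f)·c).
N = 251² / ((141000 − 251) × 0.08) = 63001 / 11260 ≈ 5.60.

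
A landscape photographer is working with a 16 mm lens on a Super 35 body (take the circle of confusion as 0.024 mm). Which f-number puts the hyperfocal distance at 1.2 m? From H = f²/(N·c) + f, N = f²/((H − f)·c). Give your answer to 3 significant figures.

f/9.01

Rearrange H = f²/(N·c) + f for N: N = f² / ((H − f)·c).
N = 16² / ((1200 − 16) × 0.024) = 256 / 28.42 ≈ 9.01.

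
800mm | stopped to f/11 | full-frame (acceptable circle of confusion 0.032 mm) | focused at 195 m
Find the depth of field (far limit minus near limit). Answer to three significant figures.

Hyperfocal distance H = f²/(N·c) + f = 800²/(11 × 0.032) + 800 = 640000/0.352 + 800 ≈ 1818981.8 mm ≈ 1819 m.
Near limit Dn = s·(H − f)/(H + s − 2f) = 195000 × (1818981.8 − 800) / (1818981.8 + 195000 − 2 × 800) = 195000 × 1818181.8 / 2012381.8 ≈ 176182 mm.
Far limit Df = s·(H − f)/(H − s) = 195000 × (1818981.8 − 800) / (1818981.8 − 195000) = 195000 × 1818181.8 / 1623981.8 ≈ 218319 mm.
Depth of field = Df − Dn = 218319 − 176182 ≈ 42137 mm ≈ 42.1 m.

42.1 m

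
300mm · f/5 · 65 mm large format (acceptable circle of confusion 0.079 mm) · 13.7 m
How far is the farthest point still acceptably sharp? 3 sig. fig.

Hyperfocal distance H = f²/(N·c) + f = 300²/(5 × 0.079) + 300 = 90000/0.395 + 300 ≈ 228148.1 mm ≈ 228.1 m.
Far limit Df = s·(H − f)/(H − s) = 13700 × (228148.1 − 300) / (228148.1 − 13700) = 13700 × 227848.1 / 214448.1 ≈ 14556 mm ≈ 14.6 m.

14.6 m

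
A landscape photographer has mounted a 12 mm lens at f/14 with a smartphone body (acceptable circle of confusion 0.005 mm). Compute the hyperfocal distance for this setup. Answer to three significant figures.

Hyperfocal distance H = f²/(N·c) + f = 12²/(14 × 0.005) + 12 = 144/0.07 + 12 ≈ 2069.1 mm ≈ 2.07 m.

2.07 m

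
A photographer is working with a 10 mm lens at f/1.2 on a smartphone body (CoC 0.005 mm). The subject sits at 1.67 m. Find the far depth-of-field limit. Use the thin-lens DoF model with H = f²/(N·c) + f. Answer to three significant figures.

1.85 m

Hyperfocal distance H = f²/(N·c) + f = 10²/(1.2 × 0.005) + 10 = 100/0.006 + 10 ≈ 16676.7 mm ≈ 16.68 m.
Far limit Df = s·(H − f)/(H − s) = 1670 × (16676.7 − 10) / (16676.7 − 1670) = 1670 × 16666.7 / 15006.7 ≈ 1854.7 mm ≈ 1.85 m.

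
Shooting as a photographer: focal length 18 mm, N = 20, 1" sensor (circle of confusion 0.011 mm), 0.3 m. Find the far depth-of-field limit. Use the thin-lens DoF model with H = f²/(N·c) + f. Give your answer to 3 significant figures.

371 mm

Hyperfocal distance H = f²/(N·c) + f = 18²/(20 × 0.011) + 18 = 324/0.22 + 18 ≈ 1490.7 mm ≈ 1.491 m.
Far limit Df = s·(H − f)/(H − s) = 300 × (1490.7 − 18) / (1490.7 − 300) = 300 × 1472.7 / 1190.7 ≈ 371.05 mm.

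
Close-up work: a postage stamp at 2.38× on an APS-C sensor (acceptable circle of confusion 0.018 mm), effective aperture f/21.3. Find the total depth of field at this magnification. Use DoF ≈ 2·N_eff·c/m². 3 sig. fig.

0.135 mm

At magnification m, DoF ≈ 2·N_eff·c/m² = 2 × 21.3 × 0.018 / 2.38² = 0.7668 / 5.664 ≈ 0.135 mm.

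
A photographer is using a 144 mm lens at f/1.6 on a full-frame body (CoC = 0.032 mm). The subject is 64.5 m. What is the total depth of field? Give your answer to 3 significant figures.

21.0 m

Hyperfocal distance H = f²/(N·c) + f = 144²/(1.6 × 0.032) + 144 = 20736/0.0512 + 144 ≈ 405144.0 mm ≈ 405.1 m.
Near limit Dn = s·(H − f)/(H + s − 2f) = 64500 × (405144.0 − 144) / (405144.0 + 64500 − 2 × 144) = 64500 × 405000.0 / 469356.0 ≈ 55656 mm.
Far limit Df = s·(H − f)/(H − s) = 64500 × (405144.0 − 144) / (405144.0 − 64500) = 64500 × 405000.0 / 340644.0 ≈ 76686 mm.
Depth of field = Df − Dn = 76686 − 55656 ≈ 21030 mm ≈ 21.0 m.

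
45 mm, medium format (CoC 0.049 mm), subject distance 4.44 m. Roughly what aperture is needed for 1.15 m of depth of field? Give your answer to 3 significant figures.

f/1.20

Write h = H − f = f²/(N·c). The thin-lens limits are Dn = s·h/(h + (s−f)) and Df = s·h/(h − (s−f)), so DoF = Df − Dn = 2·s·(s−f)·h / (h² − (s−f)²).
That is a quadratic in h: DoF·h² − 2·s·(s−f)·h − DoF·(s−f)² = 0 ⇒ h = (s−f)·(s + √(s² + DoF²)) / DoF = 4395 × (4440 + √(4440² + 1150²)) / 1150 = 4395 × (4440 + 4586.51) / 1150 ≈ 34497 mm.
Then N = f²/(c·h) = 45² / (0.049 × 34497) = 2025 / 1690.4 ≈ 1.20.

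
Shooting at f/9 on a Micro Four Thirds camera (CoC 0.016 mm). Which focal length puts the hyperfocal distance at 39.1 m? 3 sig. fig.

75.0 mm

From H = f²/(N·c) + f, with f ≪ H: f ≈ √(H·N·c) = √(39100 × 9 × 0.016) = √5630.4 ≈ 75.04 mm.
The +f correction barely moves this — solving exactly, f² + N·c·f − N·c·H = 0 ⇒ f = (−N·c + √((N·c)² + 4·N·c·H))/2 = (−0.144 + √22522)/2 ≈ 74.964 mm, so f ≈ 75.0 mm.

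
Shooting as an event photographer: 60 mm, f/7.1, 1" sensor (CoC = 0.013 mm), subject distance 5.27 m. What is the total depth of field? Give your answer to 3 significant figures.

Hyperfocal distance H = f²/(N·c) + f = 60²/(7.1 × 0.013) + 60 = 3600/0.0923 + 60 ≈ 39063.3 mm ≈ 39.06 m.
Near limit Dn = s·(H − f)/(H + s − 2f) = 5270 × (39063.3 − 60) / (39063.3 + 5270 − 2 × 60) = 5270 × 39003.3 / 44213.3 ≈ 4649.0 mm.
Far limit Df = s·(H − f)/(H − s) = 5270 × (39063.3 − 60) / (39063.3 − 5270) = 5270 × 39003.3 / 33793.3 ≈ 6082.5 mm.
Depth of field = Df − Dn = 6082.5 − 4649.0 ≈ 1433.5 mm ≈ 1.43 m.

1.43 m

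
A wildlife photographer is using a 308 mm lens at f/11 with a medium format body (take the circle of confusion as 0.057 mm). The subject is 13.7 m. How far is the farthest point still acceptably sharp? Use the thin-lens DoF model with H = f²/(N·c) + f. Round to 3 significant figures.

15.0 m

Hyperfocal distance H = f²/(N·c) + f = 308²/(11 × 0.057) + 308 = 94864/0.627 + 308 ≈ 151606.2 mm ≈ 151.6 m.
Far limit Df = s·(H − f)/(H − s) = 13700 × (151606.2 − 308) / (151606.2 − 13700) = 13700 × 151298.2 / 137906.2 ≈ 15030 mm ≈ 15.0 m.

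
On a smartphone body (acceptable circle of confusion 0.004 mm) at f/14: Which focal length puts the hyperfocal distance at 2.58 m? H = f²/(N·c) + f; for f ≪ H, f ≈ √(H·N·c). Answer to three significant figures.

From H = f²/(N·c) + f, with f ≪ H: f ≈ √(H·N·c) = √(2580 × 14 × 0.004) = √144.48 ≈ 12.02 mm.
The +f correction barely moves this — solving exactly, f² + N·c·f − N·c·H = 0 ⇒ f = (−N·c + √((N·c)² + 4·N·c·H))/2 = (−0.056 + √577.92)/2 ≈ 11.992 mm, so f ≈ 12.0 mm.

12.0 mm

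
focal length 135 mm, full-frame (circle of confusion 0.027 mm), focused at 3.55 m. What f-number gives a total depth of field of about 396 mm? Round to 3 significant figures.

Write h = H − f = f²/(N·c). The thin-lens limits are Dn = s·h/(h + (s−f)) and Df = s·h/(h − (s−f)), so DoF = Df − Dn = 2·s·(s−f)·h / (h² − (s−f)²).
That is a quadratic in h: DoF·h² − 2·s·(s−f)·h − DoF·(s−f)² = 0 ⇒ h = (s−f)·(s + √(s² + DoF²)) / DoF = 3415 × (3550 + √(3550² + 396²)) / 396 = 3415 × (3550 + 3572.02) / 396 ≈ 61418 mm.
Then N = f²/(c·h) = 135² / (0.027 × 61418) = 18225 / 1658.3 ≈ 11.

f/11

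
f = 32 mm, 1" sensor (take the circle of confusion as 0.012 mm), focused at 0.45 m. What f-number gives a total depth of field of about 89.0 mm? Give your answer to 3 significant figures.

f/20

Write h = H − f = f²/(N·c). The thin-lens limits are Dn = s·h/(h + (s−f)) and Df = s·h/(h − (s−f)), so DoF = Df − Dn = 2·s·(s−f)·h / (h² − (s−f)²).
That is a quadratic in h: DoF·h² − 2·s·(s−f)·h − DoF·(s−f)² = 0 ⇒ h = (s−f)·(s + √(s² + DoF²)) / DoF = 418 × (450 + √(450² + 89²)) / 89 = 418 × (450 + 458.717) / 89 ≈ 4267.9 mm.
Then N = f²/(c·h) = 32² / (0.012 × 4267.9) = 1024 / 51.215 ≈ 20.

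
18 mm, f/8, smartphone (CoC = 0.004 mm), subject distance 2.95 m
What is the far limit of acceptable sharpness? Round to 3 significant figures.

4.15 m

Hyperfocal distance H = f²/(N·c) + f = 18²/(8 × 0.004) + 18 = 324/0.032 + 18 ≈ 10143.0 mm ≈ 10.14 m.
Far limit Df = s·(H − f)/(H − s) = 2950 × (10143.0 − 18) / (10143.0 − 2950) = 2950 × 10125.0 / 7193.0 ≈ 4152.5 mm ≈ 4.15 m.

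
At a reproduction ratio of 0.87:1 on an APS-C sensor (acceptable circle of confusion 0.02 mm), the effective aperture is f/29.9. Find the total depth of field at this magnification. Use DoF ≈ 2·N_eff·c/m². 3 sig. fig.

1.58 mm

At magnification m, DoF ≈ 2·N_eff·c/m² = 2 × 29.9 × 0.02 / 0.87² = 1.196 / 0.7569 ≈ 1.58 mm.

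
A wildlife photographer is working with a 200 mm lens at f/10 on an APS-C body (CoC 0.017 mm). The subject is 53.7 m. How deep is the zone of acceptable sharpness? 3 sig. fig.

25.8 m

Hyperfocal distance H = f²/(N·c) + f = 200²/(10 × 0.017) + 200 = 40000/0.17 + 200 ≈ 235494.1 mm ≈ 235.5 m.
Near limit Dn = s·(H − f)/(H + s − 2f) = 53700 × (235494.1 − 200) / (235494.1 + 53700 − 2 × 200) = 53700 × 235294.1 / 288794.1 ≈ 43752 mm.
Far limit Df = s·(H − f)/(H − s) = 53700 × (235494.1 − 200) / (235494.1 − 53700) = 53700 × 235294.1 / 181794.1 ≈ 69503 mm.
Depth of field = Df − Dn = 69503 − 43752 ≈ 25751 mm ≈ 25.8 m.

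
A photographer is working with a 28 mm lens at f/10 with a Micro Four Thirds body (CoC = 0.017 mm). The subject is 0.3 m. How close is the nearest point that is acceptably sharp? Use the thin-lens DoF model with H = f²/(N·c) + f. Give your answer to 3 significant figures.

Hyperfocal distance H = f²/(N·c) + f = 28²/(10 × 0.017) + 28 = 784/0.17 + 28 ≈ 4639.8 mm ≈ 4.640 m.
Near limit Dn = s·(H − f)/(H + s − 2f) = 300 × (4639.8 − 28) / (4639.8 + 300 − 2 × 28) = 300 × 4611.8 / 4883.8 ≈ 283.29 mm.

283 mm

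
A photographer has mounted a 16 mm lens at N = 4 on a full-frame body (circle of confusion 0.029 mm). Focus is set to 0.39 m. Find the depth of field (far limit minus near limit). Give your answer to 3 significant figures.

136 mm

Hyperfocal distance H = f²/(N·c) + f = 16²/(4 × 0.029) + 16 = 256/0.116 + 16 ≈ 2222.9 mm ≈ 2.223 m.
Near limit Dn = s·(H − f)/(H + s − 2f) = 390 × (2222.9 − 16) / (2222.9 + 390 − 2 × 16) = 390 × 2206.9 / 2580.9 ≈ 333.48 mm.
Far limit Df = s·(H − f)/(H − s) = 390 × (2222.9 − 16) / (2222.9 − 390) = 390 × 2206.9 / 1832.9 ≈ 469.58 mm.
Depth of field = Df − Dn = 469.58 − 333.48 ≈ 136.10 mm.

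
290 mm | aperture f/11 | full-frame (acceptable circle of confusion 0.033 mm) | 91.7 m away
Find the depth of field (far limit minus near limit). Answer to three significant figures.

85.7 m

Hyperfocal distance H = f²/(N·c) + f = 290²/(11 × 0.033) + 290 = 84100/0.363 + 290 ≈ 231970.4 mm ≈ 232.0 m.
Near limit Dn = s·(H − f)/(H + s − 2f) = 91700 × (231970.4 − 290) / (231970.4 + 91700 − 2 × 290) = 91700 × 231680.4 / 323090.4 ≈ 65756 mm.
Far limit Df = s·(H − f)/(H − s) = 91700 × (231970.4 − 290) / (231970.4 − 91700) = 91700 × 231680.4 / 140270.4 ≈ 151458 mm.
Depth of field = Df − Dn = 151458 − 65756 ≈ 85702 mm ≈ 85.7 m.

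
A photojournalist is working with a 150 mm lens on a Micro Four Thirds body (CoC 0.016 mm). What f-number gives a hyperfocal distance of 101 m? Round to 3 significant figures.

Rearrange H = f²/(N·c) + f for N: N = f² / ((H − f)·c).
N = 150² / ((101000 − 150) × 0.016) = 22500 / 1614 ≈ 13.9.

f/13.9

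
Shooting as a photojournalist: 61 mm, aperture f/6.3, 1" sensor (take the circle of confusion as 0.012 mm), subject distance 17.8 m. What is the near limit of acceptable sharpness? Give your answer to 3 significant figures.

13.1 m

Hyperfocal distance H = f²/(N·c) + f = 61²/(6.3 × 0.012) + 61 = 3721/0.0756 + 61 ≈ 49280.6 mm ≈ 49.28 m.
Near limit Dn = s·(H − f)/(H + s − 2f) = 17800 × (49280.6 − 61) / (49280.6 + 17800 − 2 × 61) = 17800 × 49219.6 / 66958.6 ≈ 13084 mm ≈ 13.1 m.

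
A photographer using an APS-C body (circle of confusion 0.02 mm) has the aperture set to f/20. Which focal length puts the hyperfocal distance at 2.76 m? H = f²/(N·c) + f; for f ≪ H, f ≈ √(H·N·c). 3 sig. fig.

33.0 mm

From H = f²/(N·c) + f, with f ≪ H: f ≈ √(H·N·c) = √(2760 × 20 × 0.02) = √1104.0 ≈ 33.23 mm.
Exact: f² + N·c·f − N·c·H = 0 ⇒ f = (−N·c + √((N·c)² + 4·N·c·H))/2 = (−0.4 + √4416.2)/2 ≈ 33.027 mm ≈ 33.0 mm.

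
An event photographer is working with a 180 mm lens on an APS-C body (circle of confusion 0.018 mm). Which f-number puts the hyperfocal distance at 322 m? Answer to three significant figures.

Rearrange H = f²/(N·c) + f for N: N = f² / ((H − f)·c).
N = 180² / ((322000 − 180) × 0.018) = 32400 / 5793 ≈ 5.59.

f/5.59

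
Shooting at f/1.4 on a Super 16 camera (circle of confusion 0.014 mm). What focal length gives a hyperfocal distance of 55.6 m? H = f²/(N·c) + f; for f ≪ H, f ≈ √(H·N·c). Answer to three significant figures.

From H = f²/(N·c) + f, with f ≪ H: f ≈ √(H·N·c) = √(55600 × 1.4 × 0.014) = √1089.8 ≈ 33.01 mm.
The +f correction barely moves this — solving exactly, f² + N·c·f − N·c·H = 0 ⇒ f = (−N·c + √((N·c)² + 4·N·c·H))/2 = (−0.0196 + √4359.0)/2 ≈ 33.002 mm, so f ≈ 33.0 mm.

33.0 mm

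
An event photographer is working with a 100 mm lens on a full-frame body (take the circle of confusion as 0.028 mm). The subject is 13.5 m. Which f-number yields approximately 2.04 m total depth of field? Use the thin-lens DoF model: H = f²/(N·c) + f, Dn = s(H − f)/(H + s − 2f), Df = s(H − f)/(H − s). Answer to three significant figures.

Write h = H − f = f²/(N·c). The thin-lens limits are Dn = s·h/(h + (s−f)) and Df = s·h/(h − (s−f)), so DoF = Df − Dn = 2·s·(s−f)·h / (h² − (s−f)²).
That is a quadratic in h: DoF·h² − 2·s·(s−f)·h − DoF·(s−f)² = 0 ⇒ h = (s−f)·(s + √(s² + DoF²)) / DoF = 13400 × (13500 + √(13500² + 2040²)) / 2040 = 13400 × (13500 + 13653.3) / 2040 ≈ 178360 mm.
Then N = f²/(c·h) = 100² / (0.028 × 178360) = 10000 / 4994.1 ≈ 2.00.

f/2.00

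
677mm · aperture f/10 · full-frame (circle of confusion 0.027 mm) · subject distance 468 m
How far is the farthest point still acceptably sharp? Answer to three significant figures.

Hyperfocal distance H = f²/(N·c) + f = 677²/(10 × 0.027) + 677 = 458329/0.27 + 677 ≈ 1698191.8 mm ≈ 1698 m.
Far limit Df = s·(H − f)/(H − s) = 468000 × (1698191.8 − 677) / (1698191.8 − 468000) = 468000 × 1697514.8 / 1230191.8 ≈ 645783 mm ≈ 646 m.

646 m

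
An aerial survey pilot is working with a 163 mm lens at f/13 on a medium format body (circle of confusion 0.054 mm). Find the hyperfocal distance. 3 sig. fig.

38.0 m

Hyperfocal distance H = f²/(N·c) + f = 163²/(13 × 0.054) + 163 = 26569/0.702 + 163 ≈ 38010.6 mm ≈ 38.0 m.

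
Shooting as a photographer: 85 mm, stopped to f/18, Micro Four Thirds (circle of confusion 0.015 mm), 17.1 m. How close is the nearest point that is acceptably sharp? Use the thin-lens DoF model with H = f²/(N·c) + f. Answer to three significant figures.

Hyperfocal distance H = f²/(N·c) + f = 85²/(18 × 0.015) + 85 = 7225/0.27 + 85 ≈ 26844.3 mm ≈ 26.84 m.
Near limit Dn = s·(H − f)/(H + s − 2f) = 17100 × (26844.3 − 85) / (26844.3 + 17100 − 2 × 85) = 17100 × 26759.3 / 43774.3 ≈ 10453 mm ≈ 10.5 m.

10.5 m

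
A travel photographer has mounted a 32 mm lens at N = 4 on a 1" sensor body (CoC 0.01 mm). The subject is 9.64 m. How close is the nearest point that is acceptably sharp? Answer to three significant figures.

7.01 m

Hyperfocal distance H = f²/(N·c) + f = 32²/(4 × 0.01) + 32 = 1024/0.04 + 32 ≈ 25632.0 mm ≈ 25.63 m.
Near limit Dn = s·(H − f)/(H + s − 2f) = 9640 × (25632.0 − 32) / (25632.0 + 9640 − 2 × 32) = 9640 × 25600.0 / 35208.0 ≈ 7009.3 mm ≈ 7.01 m.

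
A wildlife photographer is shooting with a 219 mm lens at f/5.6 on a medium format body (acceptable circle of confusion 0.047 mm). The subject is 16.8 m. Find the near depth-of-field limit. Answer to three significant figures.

15.4 m

Hyperfocal distance H = f²/(N·c) + f = 219²/(5.6 × 0.047) + 219 = 47961/0.2632 + 219 ≈ 182441.6 mm ≈ 182.4 m.
Near limit Dn = s·(H − f)/(H + s − 2f) = 16800 × (182441.6 − 219) / (182441.6 + 16800 − 2 × 219) = 16800 × 182222.6 / 198803.6 ≈ 15399 mm ≈ 15.4 m.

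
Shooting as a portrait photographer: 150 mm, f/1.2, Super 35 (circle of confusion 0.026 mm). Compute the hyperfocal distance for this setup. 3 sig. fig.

Hyperfocal distance H = f²/(N·c) + f = 150²/(1.2 × 0.026) + 150 = 22500/0.0312 + 150 ≈ 721303.8 mm ≈ 721 m.

721 m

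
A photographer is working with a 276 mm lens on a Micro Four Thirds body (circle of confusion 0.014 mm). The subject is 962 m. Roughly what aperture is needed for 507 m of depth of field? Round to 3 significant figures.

Write h = H − f = f²/(N·c). The thin-lens limits are Dn = s·h/(h + (s−f)) and Df = s·h/(h − (s−f)), so DoF = Df − Dn = 2·s·(s−f)·h / (h² − (s−f)²).
That is a quadratic in h: DoF·h² − 2·s·(s−f)·h − DoF·(s−f)² = 0 ⇒ h = (s−f)·(s + √(s² + DoF²)) / DoF = 961724 × (962000 + √(962000² + 507000²)) / 507000 = 961724 × (962000 + 1087425) / 507000 ≈ 3887537 mm.
Then N = f²/(c·h) = 276² / (0.014 × 3887537) = 76176 / 54426 ≈ 1.40.

f/1.40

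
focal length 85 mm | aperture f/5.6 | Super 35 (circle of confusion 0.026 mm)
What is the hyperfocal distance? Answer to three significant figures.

Hyperfocal distance H = f²/(N·c) + f = 85²/(5.6 × 0.026) + 85 = 7225/0.1456 + 85 ≈ 49707.3 mm ≈ 49.7 m.

49.7 m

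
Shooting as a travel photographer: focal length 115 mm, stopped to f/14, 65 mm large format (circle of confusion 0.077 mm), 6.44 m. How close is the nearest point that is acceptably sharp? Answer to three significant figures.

Hyperfocal distance H = f²/(N·c) + f = 115²/(14 × 0.077) + 115 = 13225/1.078 + 115 ≈ 12383.1 mm ≈ 12.38 m.
Near limit Dn = s·(H − f)/(H + s − 2f) = 6440 × (12383.1 − 115) / (12383.1 + 6440 − 2 × 115) = 6440 × 12268.1 / 18593.1 ≈ 4249.2 mm ≈ 4.25 m.

4.25 m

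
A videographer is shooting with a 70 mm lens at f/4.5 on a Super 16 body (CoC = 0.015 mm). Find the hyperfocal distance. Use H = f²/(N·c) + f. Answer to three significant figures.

72.7 m

Hyperfocal distance H = f²/(N·c) + f = 70²/(4.5 × 0.015) + 70 = 4900/0.0675 + 70 ≈ 72662.6 mm ≈ 72.7 m.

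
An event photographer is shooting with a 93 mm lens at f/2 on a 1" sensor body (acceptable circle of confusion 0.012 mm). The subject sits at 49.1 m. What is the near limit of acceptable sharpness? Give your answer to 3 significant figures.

Hyperfocal distance H = f²/(N·c) + f = 93²/(2 × 0.012) + 93 = 8649/0.024 + 93 ≈ 360468.0 mm ≈ 360.5 m.
Near limit Dn = s·(H − f)/(H + s − 2f) = 49100 × (360468.0 − 93) / (360468.0 + 49100 − 2 × 93) = 49100 × 360375.0 / 409382.0 ≈ 43222 mm ≈ 43.2 m.

43.2 m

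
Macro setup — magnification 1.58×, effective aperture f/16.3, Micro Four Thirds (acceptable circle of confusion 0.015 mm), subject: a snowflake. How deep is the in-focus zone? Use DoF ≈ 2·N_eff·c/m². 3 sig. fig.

0.196 mm

At magnification m, DoF ≈ 2·N_eff·c/m² = 2 × 16.3 × 0.015 / 1.58² = 0.489 / 2.496 ≈ 0.196 mm.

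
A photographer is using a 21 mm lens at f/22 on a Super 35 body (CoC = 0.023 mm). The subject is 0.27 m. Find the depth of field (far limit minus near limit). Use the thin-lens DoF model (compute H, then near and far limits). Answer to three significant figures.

168 mm

Hyperfocal distance H = f²/(N·c) + f = 21²/(22 × 0.023) + 21 = 441/0.506 + 21 ≈ 892.5 mm ≈ 0.893 m.
Near limit Dn = s·(H − f)/(H + s − 2f) = 270 × (892.5 − 21) / (892.5 + 270 − 2 × 21) = 270 × 871.5 / 1120.5 ≈ 210.00 mm.
Far limit Df = s·(H − f)/(H − s) = 270 × (892.5 − 21) / (892.5 − 270) = 270 × 871.5 / 622.5 ≈ 377.99 mm.
Depth of field = Df − Dn = 377.99 − 210.00 ≈ 167.99 mm.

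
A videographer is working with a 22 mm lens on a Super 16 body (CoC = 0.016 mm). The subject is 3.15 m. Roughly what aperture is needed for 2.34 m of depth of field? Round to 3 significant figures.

Write h = H − f = f²/(N·c). The thin-lens limits are Dn = s·h/(h + (s−f)) and Df = s·h/(h − (s−f)), so DoF = Df − Dn = 2·s·(s−f)·h / (h² − (s−f)²).
That is a quadratic in h: DoF·h² − 2·s·(s−f)·h − DoF·(s−f)² = 0 ⇒ h = (s−f)·(s + √(s² + DoF²)) / DoF = 3128 × (3150 + √(3150² + 2340²)) / 2340 = 3128 × (3150 + 3924.04) / 2340 ≈ 9456.2 mm.
Then N = f²/(c·h) = 22² / (0.016 × 9456.2) = 484 / 151.30 ≈ 3.20.

f/3.20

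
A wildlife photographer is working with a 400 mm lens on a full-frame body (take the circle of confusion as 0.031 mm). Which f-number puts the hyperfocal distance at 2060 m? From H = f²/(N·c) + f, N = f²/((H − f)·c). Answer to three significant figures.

Rearrange H = f²/(N·c) + f for N: N = f² / ((H − f)·c).
N = 400² / ((2060000 − 400) × 0.031) = 160000 / 63848 ≈ 2.51.

f/2.51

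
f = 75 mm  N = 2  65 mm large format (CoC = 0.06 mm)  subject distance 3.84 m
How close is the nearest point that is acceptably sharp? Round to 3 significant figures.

Hyperfocal distance H = f²/(N·c) + f = 75²/(2 × 0.06) + 75 = 5625/0.12 + 75 ≈ 46950.0 mm ≈ 46.95 m.
Near limit Dn = s·(H − f)/(H + s − 2f) = 3840 × (46950.0 − 75) / (46950.0 + 3840 − 2 × 75) = 3840 × 46875.0 / 50640.0 ≈ 3554.5 mm ≈ 3.55 m.

3.55 m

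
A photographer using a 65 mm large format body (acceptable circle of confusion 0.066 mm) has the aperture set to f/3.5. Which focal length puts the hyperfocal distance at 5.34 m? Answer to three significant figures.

35.0 mm

From H = f²/(N·c) + f, with f ≪ H: f ≈ √(H·N·c) = √(5340 × 3.5 × 0.066) = √1233.5 ≈ 35.12 mm.
Exact: f² + N·c·f − N·c·H = 0 ⇒ f = (−N·c + √((N·c)² + 4·N·c·H))/2 = (−0.231 + √4934.2)/2 ≈ 35.006 mm ≈ 35.0 mm.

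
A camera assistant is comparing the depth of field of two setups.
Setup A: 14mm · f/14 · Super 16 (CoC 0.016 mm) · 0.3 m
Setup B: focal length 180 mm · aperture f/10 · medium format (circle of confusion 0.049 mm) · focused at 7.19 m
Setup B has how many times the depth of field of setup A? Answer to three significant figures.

7.02

Setup A: H = 14²/(14×0.016) + 14 ≈ 889.0 mm; DoF = Df − Dn = 445.67 − 226.10 ≈ 219.57 mm.
Setup B: H = 180²/(10×0.049) + 180 ≈ 66302.4 mm; DoF = Df − Dn = 8042.6 − 6500.8 ≈ 1541.8 mm.
Ratio = 1541.8 / 219.57 ≈ 7.02.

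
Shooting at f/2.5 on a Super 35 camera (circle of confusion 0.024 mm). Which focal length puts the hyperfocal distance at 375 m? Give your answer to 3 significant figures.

150 mm

From H = f²/(N·c) + f, with f ≪ H: f ≈ √(H·N·c) = √(375000 × 2.5 × 0.024) = √22500 ≈ 150.0 mm.
The +f correction barely moves this — solving exactly, f² + N·c·f − N·c·H = 0 ⇒ f = (−N·c + √((N·c)² + 4·N·c·H))/2 = (−0.06 + √90000)/2 ≈ 149.97 mm, so f ≈ 150 mm.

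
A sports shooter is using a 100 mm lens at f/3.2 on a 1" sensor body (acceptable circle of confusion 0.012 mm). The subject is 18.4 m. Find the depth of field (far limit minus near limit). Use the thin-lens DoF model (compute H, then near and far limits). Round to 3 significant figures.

Hyperfocal distance H = f²/(N·c) + f = 100²/(3.2 × 0.012) + 100 = 10000/0.0384 + 100 ≈ 260516.7 mm ≈ 260.5 m.
Near limit Dn = s·(H − f)/(H + s − 2f) = 18400 × (260516.7 − 100) / (260516.7 + 18400 − 2 × 100) = 18400 × 260416.7 / 278716.7 ≈ 17191.9 mm.
Far limit Df = s·(H − f)/(H − s) = 18400 × (260516.7 − 100) / (260516.7 − 18400) = 18400 × 260416.7 / 242116.7 ≈ 19790.7 mm.
Depth of field = Df − Dn = 19790.7 − 17191.9 ≈ 2598.8 mm ≈ 2.60 m.

2.60 m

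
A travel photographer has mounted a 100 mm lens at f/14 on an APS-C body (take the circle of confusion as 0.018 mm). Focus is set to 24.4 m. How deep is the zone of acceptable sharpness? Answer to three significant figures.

Hyperfocal distance H = f²/(N·c) + f = 100²/(14 × 0.018) + 100 = 10000/0.252 + 100 ≈ 39782.5 mm ≈ 39.78 m.
Near limit Dn = s·(H − f)/(H + s − 2f) = 24400 × (39782.5 − 100) / (39782.5 + 24400 − 2 × 100) = 24400 × 39682.5 / 63982.5 ≈ 15133 mm.
Far limit Df = s·(H − f)/(H − s) = 24400 × (39782.5 − 100) / (39782.5 − 24400) = 24400 × 39682.5 / 15382.5 ≈ 62945 mm.
Depth of field = Df − Dn = 62945 − 15133 ≈ 47812 mm ≈ 47.8 m.

47.8 m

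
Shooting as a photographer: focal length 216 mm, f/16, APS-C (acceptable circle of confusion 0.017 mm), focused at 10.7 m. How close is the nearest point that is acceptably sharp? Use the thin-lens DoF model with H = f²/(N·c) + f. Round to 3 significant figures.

Hyperfocal distance H = f²/(N·c) + f = 216²/(16 × 0.017) + 216 = 46656/0.272 + 216 ≈ 171745.4 mm ≈ 171.7 m.
Near limit Dn = s·(H − f)/(H + s − 2f) = 10700 × (171745.4 − 216) / (171745.4 + 10700 − 2 × 216) = 10700 × 171529.4 / 182013.4 ≈ 10084 mm ≈ 10.1 m.

10.1 m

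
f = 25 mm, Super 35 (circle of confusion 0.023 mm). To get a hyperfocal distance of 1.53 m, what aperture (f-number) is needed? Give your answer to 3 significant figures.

f/18.1

Rearrange H = f²/(N·c) + f for N: N = f² / ((H − f)·c).
N = 25² / ((1530 − 25) × 0.023) = 625 / 34.62 ≈ 18.1.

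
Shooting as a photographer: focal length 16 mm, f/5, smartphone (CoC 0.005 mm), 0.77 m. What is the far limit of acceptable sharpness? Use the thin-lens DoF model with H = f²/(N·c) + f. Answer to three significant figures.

0.831 m

Hyperfocal distance H = f²/(N·c) + f = 16²/(5 × 0.005) + 16 = 256/0.025 + 16 ≈ 10256.0 mm ≈ 10.26 m.
Far limit Df = s·(H − f)/(H − s) = 770 × (10256.0 − 16) / (10256.0 − 770) = 770 × 10240.0 / 9486.0 ≈ 831.20 mm ≈ 0.831 m.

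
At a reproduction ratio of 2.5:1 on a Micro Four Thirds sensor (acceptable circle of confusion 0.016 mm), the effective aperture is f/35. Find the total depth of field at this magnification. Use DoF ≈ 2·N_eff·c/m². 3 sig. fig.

At magnification m, DoF ≈ 2·N_eff·c/m² = 2 × 35 × 0.016 / 2.5² = 1.12 / 6.25 ≈ 0.179 mm.

0.179 mm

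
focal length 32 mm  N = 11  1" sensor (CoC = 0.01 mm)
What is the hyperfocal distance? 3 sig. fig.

Hyperfocal distance H = f²/(N·c) + f = 32²/(11 × 0.01) + 32 = 1024/0.11 + 32 ≈ 9341.1 mm ≈ 9.34 m.

9.34 m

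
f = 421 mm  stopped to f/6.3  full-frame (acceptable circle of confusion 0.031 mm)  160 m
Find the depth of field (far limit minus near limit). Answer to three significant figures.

Hyperfocal distance H = f²/(N·c) + f = 421²/(6.3 × 0.031) + 421 = 177241/0.1953 + 421 ≈ 907953.0 mm ≈ 908.0 m.
Near limit Dn = s·(H − f)/(H + s − 2f) = 160000 × (907953.0 − 421) / (907953.0 + 160000 − 2 × 421) = 160000 × 907532.0 / 1067111.0 ≈ 136073 mm.
Far limit Df = s·(H − f)/(H − s) = 160000 × (907953.0 − 421) / (907953.0 − 160000) = 160000 × 907532.0 / 747953.0 ≈ 194137 mm.
Depth of field = Df − Dn = 194137 − 136073 ≈ 58064 mm ≈ 58.1 m.

58.1 m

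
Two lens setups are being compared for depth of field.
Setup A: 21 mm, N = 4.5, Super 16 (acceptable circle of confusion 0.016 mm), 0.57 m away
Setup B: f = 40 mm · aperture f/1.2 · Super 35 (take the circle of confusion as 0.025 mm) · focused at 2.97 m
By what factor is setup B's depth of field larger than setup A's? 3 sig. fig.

3.18

Setup A: H = 21²/(4.5×0.016) + 21 ≈ 6146.0 mm; DoF = Df − Dn = 626.12 − 523.11 ≈ 103.01 mm.
Setup B: H = 40²/(1.2×0.025) + 40 ≈ 53373.3 mm; DoF = Df − Dn = 3142.65 − 2815.33 ≈ 327.32 mm.
Ratio = 327.32 / 103.01 ≈ 3.18.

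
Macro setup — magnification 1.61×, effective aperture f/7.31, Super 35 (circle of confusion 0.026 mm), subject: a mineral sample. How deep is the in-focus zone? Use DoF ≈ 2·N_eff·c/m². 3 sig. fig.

0.147 mm

At magnification m, DoF ≈ 2·N_eff·c/m² = 2 × 7.31 × 0.026 / 1.61² = 0.3801 / 2.592 ≈ 0.147 mm.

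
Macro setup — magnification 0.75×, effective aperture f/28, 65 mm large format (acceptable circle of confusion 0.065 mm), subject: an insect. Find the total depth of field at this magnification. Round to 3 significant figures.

6.47 mm

At magnification m, DoF ≈ 2·N_eff·c/m² = 2 × 28 × 0.065 / 0.75² = 3.64 / 0.5625 ≈ 6.47 mm.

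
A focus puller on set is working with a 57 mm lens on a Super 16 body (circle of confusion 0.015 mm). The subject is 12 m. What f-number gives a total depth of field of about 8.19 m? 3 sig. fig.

f/5.60

Write h = H − f = f²/(N·c). The thin-lens limits are Dn = s·h/(h + (s−f)) and Df = s·h/(h − (s−f)), so DoF = Df − Dn = 2·s·(s−f)·h / (h² − (s−f)²).
That is a quadratic in h: DoF·h² − 2·s·(s−f)·h − DoF·(s−f)² = 0 ⇒ h = (s−f)·(s + √(s² + DoF²)) / DoF = 11943 × (12000 + √(12000² + 8190²)) / 8190 = 11943 × (12000 + 14528.5) / 8190 ≈ 38685 mm.
Then N = f²/(c·h) = 57² / (0.015 × 38685) = 3249 / 580.27 ≈ 5.60.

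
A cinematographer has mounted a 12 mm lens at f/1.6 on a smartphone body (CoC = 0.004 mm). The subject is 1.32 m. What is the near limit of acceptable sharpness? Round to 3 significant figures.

1.25 m

Hyperfocal distance H = f²/(N·c) + f = 12²/(1.6 × 0.004) + 12 = 144/0.0064 + 12 ≈ 22512.0 mm ≈ 22.51 m.
Near limit Dn = s·(H − f)/(H + s − 2f) = 1320 × (22512.0 − 12) / (22512.0 + 1320 − 2 × 12) = 1320 × 22500.0 / 23808.0 ≈ 1247.5 mm ≈ 1.25 m.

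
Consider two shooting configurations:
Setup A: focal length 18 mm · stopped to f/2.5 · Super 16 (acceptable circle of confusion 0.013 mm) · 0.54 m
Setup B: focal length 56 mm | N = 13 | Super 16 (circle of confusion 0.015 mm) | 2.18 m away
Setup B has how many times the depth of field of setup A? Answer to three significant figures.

10.3

Setup A: H = 18²/(2.5×0.013) + 18 ≈ 9987.2 mm; DoF = Df − Dn = 569.837 − 513.132 ≈ 56.705 mm.
Setup B: H = 56²/(13×0.015) + 56 ≈ 16138.1 mm; DoF = Df − Dn = 2511.73 − 1925.67 ≈ 586.06 mm.
Ratio = 586.06 / 56.705 ≈ 10.3.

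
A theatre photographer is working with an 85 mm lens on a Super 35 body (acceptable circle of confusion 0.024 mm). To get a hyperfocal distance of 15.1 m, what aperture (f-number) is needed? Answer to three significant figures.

f/20

Rearrange H = f²/(N·c) + f for N: N = f² / ((H − f)·c).
N = 85² / ((15100 − 85) × 0.024) = 7225 / 360.4 ≈ 20.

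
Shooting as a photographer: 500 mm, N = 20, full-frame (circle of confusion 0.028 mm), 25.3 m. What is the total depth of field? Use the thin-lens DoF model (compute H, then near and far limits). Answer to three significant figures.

2.82 m

Hyperfocal distance H = f²/(N·c) + f = 500²/(20 × 0.028) + 500 = 250000/0.56 + 500 ≈ 446928.6 mm ≈ 446.9 m.
Near limit Dn = s·(H − f)/(H + s − 2f) = 25300 × (446928.6 − 500) / (446928.6 + 25300 − 2 × 500) = 25300 × 446428.6 / 471228.6 ≈ 23968.5 mm.
Far limit Df = s·(H − f)/(H − s) = 25300 × (446928.6 − 500) / (446928.6 − 25300) = 25300 × 446428.6 / 421628.6 ≈ 26788.1 mm.
Depth of field = Df − Dn = 26788.1 − 23968.5 ≈ 2819.6 mm ≈ 2.82 m.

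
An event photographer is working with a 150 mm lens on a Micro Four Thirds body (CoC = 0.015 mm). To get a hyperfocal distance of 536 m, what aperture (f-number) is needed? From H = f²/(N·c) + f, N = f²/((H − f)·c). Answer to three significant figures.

f/2.80

Rearrange H = f²/(N·c) + f for N: N = f² / ((H − f)·c).
N = 150² / ((536000 − 150) × 0.015) = 22500 / 8038 ≈ 2.80.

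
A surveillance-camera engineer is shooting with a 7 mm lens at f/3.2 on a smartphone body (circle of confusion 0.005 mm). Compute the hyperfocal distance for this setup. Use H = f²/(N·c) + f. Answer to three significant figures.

Hyperfocal distance H = f²/(N·c) + f = 7²/(3.2 × 0.005) + 7 = 49/0.016 + 7 ≈ 3069.5 mm ≈ 3.07 m.

3.07 m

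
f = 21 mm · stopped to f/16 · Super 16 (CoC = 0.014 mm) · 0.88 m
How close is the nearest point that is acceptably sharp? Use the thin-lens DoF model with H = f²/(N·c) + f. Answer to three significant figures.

Hyperfocal distance H = f²/(N·c) + f = 21²/(16 × 0.014) + 21 = 441/0.224 + 21 ≈ 1989.8 mm ≈ 1.990 m.
Near limit Dn = s·(H − f)/(H + s − 2f) = 880 × (1989.8 − 21) / (1989.8 + 880 − 2 × 21) = 880 × 1968.8 / 2827.8 ≈ 612.68 mm ≈ 0.613 m.

0.613 m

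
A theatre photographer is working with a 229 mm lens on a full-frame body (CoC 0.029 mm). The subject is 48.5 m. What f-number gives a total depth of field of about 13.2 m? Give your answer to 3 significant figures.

Write h = H − f = f²/(N·c). The thin-lens limits are Dn = s·h/(h + (s−f)) and Df = s·h/(h − (s−f)), so DoF = Df − Dn = 2·s·(s−f)·h / (h² − (s−f)²).
That is a quadratic in h: DoF·h² − 2·s·(s−f)·h − DoF·(s−f)² = 0 ⇒ h = (s−f)·(s + √(s² + DoF²)) / DoF = 48271 × (48500 + √(48500² + 13200²)) / 13200 = 48271 × (48500 + 50264.2) / 13200 ≈ 361170 mm.
Then N = f²/(c·h) = 229² / (0.029 × 361170) = 52441 / 10474 ≈ 5.01.

f/5.01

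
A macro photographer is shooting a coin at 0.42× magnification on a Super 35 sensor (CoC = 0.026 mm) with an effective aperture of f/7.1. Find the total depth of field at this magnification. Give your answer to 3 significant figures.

2.09 mm

At magnification m, DoF ≈ 2·N_eff·c/m² = 2 × 7.1 × 0.026 / 0.42² = 0.3692 / 0.1764 ≈ 2.09 mm.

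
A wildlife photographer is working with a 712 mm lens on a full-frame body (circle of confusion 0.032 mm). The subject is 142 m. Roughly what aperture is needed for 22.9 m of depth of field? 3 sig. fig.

f/8.98

Write h = H − f = f²/(N·c). The thin-lens limits are Dn = s·h/(h + (s−f)) and Df = s·h/(h − (s−f)), so DoF = Df − Dn = 2·s·(s−f)·h / (h² − (s−f)²).
That is a quadratic in h: DoF·h² − 2·s·(s−f)·h − DoF·(s−f)² = 0 ⇒ h = (s−f)·(s + √(s² + DoF²)) / DoF = 141288 × (142000 + √(142000² + 22900²)) / 22900 = 141288 × (142000 + 143835) / 22900 ≈ 1763537 mm.
Then N = f²/(c·h) = 712² / (0.032 × 1763537) = 506944 / 56433 ≈ 8.98.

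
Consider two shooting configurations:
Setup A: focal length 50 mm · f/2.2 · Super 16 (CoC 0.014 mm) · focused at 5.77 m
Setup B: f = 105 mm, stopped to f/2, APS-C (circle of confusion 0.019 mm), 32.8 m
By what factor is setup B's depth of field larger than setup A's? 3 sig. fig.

Setup A: H = 50²/(2.2×0.014) + 50 ≈ 81218.8 mm; DoF = Df − Dn = 6207.44 − 5390.15 ≈ 817.29 mm.
Setup B: H = 105²/(2×0.019) + 105 ≈ 290236.6 mm; DoF = Df − Dn = 36965.7 − 29478.1 ≈ 7487.6 mm.
Ratio = 7487.6 / 817.29 ≈ 9.16.

9.16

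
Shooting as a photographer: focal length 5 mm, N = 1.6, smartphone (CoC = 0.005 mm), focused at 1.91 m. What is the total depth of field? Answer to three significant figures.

Hyperfocal distance H = f²/(N·c) + f = 5²/(1.6 × 0.005) + 5 = 25/0.008 + 5 ≈ 3130.0 mm ≈ 3.130 m.
Near limit Dn = s·(H − f)/(H + s − 2f) = 1910 × (3130.0 − 5) / (3130.0 + 1910 − 2 × 5) = 1910 × 3125.0 / 5030.0 ≈ 1186.6 mm.
Far limit Df = s·(H − f)/(H − s) = 1910 × (3130.0 − 5) / (3130.0 − 1910) = 1910 × 3125.0 / 1220.0 ≈ 4892.4 mm.
Depth of field = Df − Dn = 4892.4 − 1186.6 ≈ 3705.8 mm ≈ 3.71 m.

3.71 m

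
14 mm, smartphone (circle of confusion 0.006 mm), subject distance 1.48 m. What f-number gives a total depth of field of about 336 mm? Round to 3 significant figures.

Write h = H − f = f²/(N·c). The thin-lens limits are Dn = s·h/(h + (s−f)) and Df = s·h/(h − (s−f)), so DoF = Df − Dn = 2·s·(s−f)·h / (h² − (s−f)²).
That is a quadratic in h: DoF·h² − 2·s·(s−f)·h − DoF·(s−f)² = 0 ⇒ h = (s−f)·(s + √(s² + DoF²)) / DoF = 1466 × (1480 + √(1480² + 336²)) / 336 = 1466 × (1480 + 1517.66) / 336 ≈ 13079 mm.
Then N = f²/(c·h) = 14² / (0.006 × 13079) = 196 / 78.474 ≈ 2.50.

f/2.50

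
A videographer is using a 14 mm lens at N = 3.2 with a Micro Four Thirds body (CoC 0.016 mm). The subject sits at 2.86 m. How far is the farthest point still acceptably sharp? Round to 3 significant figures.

11.1 m

Hyperfocal distance H = f²/(N·c) + f = 14²/(3.2 × 0.016) + 14 = 196/0.0512 + 14 ≈ 3842.1 mm ≈ 3.842 m.
Far limit Df = s·(H − f)/(H − s) = 2860 × (3842.1 − 14) / (3842.1 − 2860) = 2860 × 3828.1 / 982.1 ≈ 11148 mm ≈ 11.1 m.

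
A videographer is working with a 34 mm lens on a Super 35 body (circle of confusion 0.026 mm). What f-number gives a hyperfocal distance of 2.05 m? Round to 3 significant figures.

f/22.1

Rearrange H = f²/(N·c) + f for N: N = f² / ((H − f)·c).
N = 34² / ((2050 − 34) × 0.026) = 1156 / 52.42 ≈ 22.1.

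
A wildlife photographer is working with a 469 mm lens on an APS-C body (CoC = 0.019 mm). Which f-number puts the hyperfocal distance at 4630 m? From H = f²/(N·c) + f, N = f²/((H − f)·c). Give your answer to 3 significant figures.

f/2.50

Rearrange H = f²/(N·c) + f for N: N = f² / ((H − f)·c).
N = 469² / ((4630000 − 469) × 0.019) = 219961 / 87961 ≈ 2.50.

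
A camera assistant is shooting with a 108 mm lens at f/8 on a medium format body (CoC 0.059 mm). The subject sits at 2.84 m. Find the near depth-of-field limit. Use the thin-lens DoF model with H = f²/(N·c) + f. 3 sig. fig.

2.56 m

Hyperfocal distance H = f²/(N·c) + f = 108²/(8 × 0.059) + 108 = 11664/0.472 + 108 ≈ 24819.9 mm ≈ 24.82 m.
Near limit Dn = s·(H − f)/(H + s − 2f) = 2840 × (24819.9 − 108) / (24819.9 + 2840 − 2 × 108) = 2840 × 24711.9 / 27443.9 ≈ 2557.3 mm ≈ 2.56 m.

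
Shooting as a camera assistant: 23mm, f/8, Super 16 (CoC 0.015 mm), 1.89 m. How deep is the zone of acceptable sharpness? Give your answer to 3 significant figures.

1.95 m

Hyperfocal distance H = f²/(N·c) + f = 23²/(8 × 0.015) + 23 = 529/0.12 + 23 ≈ 4431.3 mm ≈ 4.431 m.
Near limit Dn = s·(H − f)/(H + s − 2f) = 1890 × (4431.3 − 23) / (4431.3 + 1890 − 2 × 23) = 1890 × 4408.3 / 6275.3 ≈ 1327.7 mm.
Far limit Df = s·(H − f)/(H − s) = 1890 × (4431.3 − 23) / (4431.3 − 1890) = 1890 × 4408.3 / 2541.3 ≈ 3278.5 mm.
Depth of field = Df − Dn = 3278.5 − 1327.7 ≈ 1950.8 mm ≈ 1.95 m.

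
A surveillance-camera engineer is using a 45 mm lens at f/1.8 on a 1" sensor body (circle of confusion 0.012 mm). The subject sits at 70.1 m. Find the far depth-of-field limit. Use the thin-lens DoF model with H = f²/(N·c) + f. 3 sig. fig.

277 m

Hyperfocal distance H = f²/(N·c) + f = 45²/(1.8 × 0.012) + 45 = 2025/0.0216 + 45 ≈ 93795.0 mm ≈ 93.80 m.
Far limit Df = s·(H − f)/(H − s) = 70100 × (93795.0 − 45) / (93795.0 − 70100) = 70100 × 93750.0 / 23695.0 ≈ 277353 mm ≈ 277 m.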